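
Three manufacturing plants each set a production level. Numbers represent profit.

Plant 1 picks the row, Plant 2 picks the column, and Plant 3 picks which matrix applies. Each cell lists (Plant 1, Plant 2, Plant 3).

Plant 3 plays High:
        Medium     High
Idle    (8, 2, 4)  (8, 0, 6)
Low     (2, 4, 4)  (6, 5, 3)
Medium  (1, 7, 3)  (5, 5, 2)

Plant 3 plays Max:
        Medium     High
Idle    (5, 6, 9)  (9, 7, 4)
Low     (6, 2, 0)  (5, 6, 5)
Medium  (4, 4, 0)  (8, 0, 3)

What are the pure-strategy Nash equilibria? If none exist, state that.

none

(Idle, Medium, High): Plant 3 can switch to Max (4 → 9). Not NE.
(Idle, Medium, Max): Plant 1 can switch to Low (5 → 6). Not NE.
(Idle, High, High): Plant 2 can switch to Medium (0 → 2). Not NE.
(Idle, High, Max): Plant 3 can switch to High (4 → 6). Not NE.
(Low, Medium, High): Plant 1 can switch to Idle (2 → 8). Not NE.
(Low, Medium, Max): Plant 2 can switch to High (2 → 6). Not NE.
(Low, High, High): Plant 1 can switch to Idle (6 → 8). Not NE.
(Low, High, Max): Plant 1 can switch to Idle (5 → 9). Not NE.
(Medium, Medium, High): Plant 1 can switch to Idle (1 → 8). Not NE.
(Medium, Medium, Max): Plant 1 can switch to Idle (4 → 5). Not NE.
(Medium, High, High): Plant 1 can switch to Idle (5 → 8). Not NE.
(Medium, High, Max): Plant 1 can switch to Idle (8 → 9). Not NE.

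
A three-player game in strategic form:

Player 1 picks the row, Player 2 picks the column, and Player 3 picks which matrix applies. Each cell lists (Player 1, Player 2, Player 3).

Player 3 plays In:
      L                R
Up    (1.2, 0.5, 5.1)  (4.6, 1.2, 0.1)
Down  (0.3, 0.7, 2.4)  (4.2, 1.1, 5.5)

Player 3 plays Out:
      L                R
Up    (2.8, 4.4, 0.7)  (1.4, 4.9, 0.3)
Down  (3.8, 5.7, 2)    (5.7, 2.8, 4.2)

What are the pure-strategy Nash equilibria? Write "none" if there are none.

There is no pure-strategy Nash equilibrium.

Player 1 against (L, In): payoffs 1.2, 0.3 → best response Up.
Player 1 against (L, Out): payoffs 2.8, 3.8 → best response Down.
Player 1 against (R, In): payoffs 4.6, 4.2 → best response Up.
Player 1 against (R, Out): payoffs 1.4, 5.7 → best response Down.
Player 2 against (Up, In): payoffs 0.5, 1.2 → best response R.
Player 2 against (Up, Out): payoffs 4.4, 4.9 → best response R.
Player 2 against (Down, In): payoffs 0.7, 1.1 → best response R.
Player 2 against (Down, Out): payoffs 5.7, 2.8 → best response L.
Player 3 against (Up, L): payoffs 5.1, 0.7 → best response In.
Player 3 against (Up, R): payoffs 0.1, 0.3 → best response Out.
Player 3 against (Down, L): payoffs 2.4, 2 → best response In.
Player 3 against (Down, R): payoffs 5.5, 4.2 → best response In.
No profile is a mutual best response for all players.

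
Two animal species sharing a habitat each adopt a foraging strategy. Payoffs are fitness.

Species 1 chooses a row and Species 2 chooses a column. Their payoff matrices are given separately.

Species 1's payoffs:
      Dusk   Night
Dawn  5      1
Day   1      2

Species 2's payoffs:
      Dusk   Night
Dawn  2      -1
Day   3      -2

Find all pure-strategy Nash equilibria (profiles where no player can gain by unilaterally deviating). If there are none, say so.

The unique pure-strategy Nash equilibrium is (Dawn, Dusk).

Species 1 against Dusk: payoffs 5, 1 → best response Dawn.
Species 1 against Night: payoffs 1, 2 → best response Day.
Species 2 against Dawn: payoffs 2, -1 → best response Dusk.
Species 2 against Day: payoffs 3, -2 → best response Dusk.
Mutual best responses: (Dawn, Dusk).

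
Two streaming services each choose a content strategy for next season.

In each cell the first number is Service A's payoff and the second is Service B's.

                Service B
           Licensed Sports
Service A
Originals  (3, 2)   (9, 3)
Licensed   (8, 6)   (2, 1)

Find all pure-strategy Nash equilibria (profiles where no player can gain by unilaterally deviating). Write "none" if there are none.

Service A against Licensed: payoffs 3, 8 → best response Licensed.
Service A against Sports: payoffs 9, 2 → best response Originals.
Service B against Originals: payoffs 2, 3 → best response Sports.
Service B against Licensed: payoffs 6, 1 → best response Licensed.
Mutual best responses: (Originals, Sports); (Licensed, Licensed).

Pure-strategy Nash equilibria: (Originals, Sports); (Licensed, Licensed)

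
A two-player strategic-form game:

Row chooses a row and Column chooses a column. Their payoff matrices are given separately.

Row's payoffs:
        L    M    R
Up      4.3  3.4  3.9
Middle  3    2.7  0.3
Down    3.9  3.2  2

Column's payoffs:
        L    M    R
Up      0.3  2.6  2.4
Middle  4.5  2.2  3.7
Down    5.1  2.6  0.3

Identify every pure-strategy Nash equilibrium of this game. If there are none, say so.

(Up, M)

Row against L: payoffs 4.3, 3, 3.9 → best response Up.
Row against M: payoffs 3.4, 2.7, 3.2 → best response Up.
Row against R: payoffs 3.9, 0.3, 2 → best response Up.
Column against Up: payoffs 0.3, 2.6, 2.4 → best response M.
Column against Middle: payoffs 4.5, 2.2, 3.7 → best response L.
Column against Down: payoffs 5.1, 2.6, 0.3 → best response L.
Mutual best responses: (Up, M).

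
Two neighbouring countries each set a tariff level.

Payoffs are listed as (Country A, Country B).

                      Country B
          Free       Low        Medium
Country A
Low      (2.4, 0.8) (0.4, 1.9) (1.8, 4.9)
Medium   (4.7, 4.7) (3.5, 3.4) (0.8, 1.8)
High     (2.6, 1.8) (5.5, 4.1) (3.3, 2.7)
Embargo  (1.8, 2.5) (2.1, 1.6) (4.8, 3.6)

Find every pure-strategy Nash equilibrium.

(Medium, Free); (High, Low); (Embargo, Medium)

(Low, Free): Country A can switch to Medium (2.4 → 4.7). Not NE.
(Low, Low): Country A can switch to Medium (0.4 → 3.5). Not NE.
(Low, Medium): Country A can switch to High (1.8 → 3.3). Not NE.
(Medium, Free): Country A gets 4.7, best alternative 2.6; Country B gets 4.7, best alternative 3.4. No profitable deviation — NE.
(Medium, Low): Country A can switch to High (3.5 → 5.5). Not NE.
(Medium, Medium): Country A can switch to Low (0.8 → 1.8). Not NE.
(High, Free): Country A can switch to Medium (2.6 → 4.7). Not NE.
(High, Low): Country A gets 5.5, best alternative 3.5; Country B gets 4.1, best alternative 2.7. No profitable deviation — NE.
(High, Medium): Country A can switch to Embargo (3.3 → 4.8). Not NE.
(Embargo, Free): Country A can switch to Low (1.8 → 2.4). Not NE.
(Embargo, Low): Country A can switch to Medium (2.1 → 3.5). Not NE.
(Embargo, Medium): Country A gets 4.8, best alternative 3.3; Country B gets 3.6, best alternative 2.5. No profitable deviation — NE.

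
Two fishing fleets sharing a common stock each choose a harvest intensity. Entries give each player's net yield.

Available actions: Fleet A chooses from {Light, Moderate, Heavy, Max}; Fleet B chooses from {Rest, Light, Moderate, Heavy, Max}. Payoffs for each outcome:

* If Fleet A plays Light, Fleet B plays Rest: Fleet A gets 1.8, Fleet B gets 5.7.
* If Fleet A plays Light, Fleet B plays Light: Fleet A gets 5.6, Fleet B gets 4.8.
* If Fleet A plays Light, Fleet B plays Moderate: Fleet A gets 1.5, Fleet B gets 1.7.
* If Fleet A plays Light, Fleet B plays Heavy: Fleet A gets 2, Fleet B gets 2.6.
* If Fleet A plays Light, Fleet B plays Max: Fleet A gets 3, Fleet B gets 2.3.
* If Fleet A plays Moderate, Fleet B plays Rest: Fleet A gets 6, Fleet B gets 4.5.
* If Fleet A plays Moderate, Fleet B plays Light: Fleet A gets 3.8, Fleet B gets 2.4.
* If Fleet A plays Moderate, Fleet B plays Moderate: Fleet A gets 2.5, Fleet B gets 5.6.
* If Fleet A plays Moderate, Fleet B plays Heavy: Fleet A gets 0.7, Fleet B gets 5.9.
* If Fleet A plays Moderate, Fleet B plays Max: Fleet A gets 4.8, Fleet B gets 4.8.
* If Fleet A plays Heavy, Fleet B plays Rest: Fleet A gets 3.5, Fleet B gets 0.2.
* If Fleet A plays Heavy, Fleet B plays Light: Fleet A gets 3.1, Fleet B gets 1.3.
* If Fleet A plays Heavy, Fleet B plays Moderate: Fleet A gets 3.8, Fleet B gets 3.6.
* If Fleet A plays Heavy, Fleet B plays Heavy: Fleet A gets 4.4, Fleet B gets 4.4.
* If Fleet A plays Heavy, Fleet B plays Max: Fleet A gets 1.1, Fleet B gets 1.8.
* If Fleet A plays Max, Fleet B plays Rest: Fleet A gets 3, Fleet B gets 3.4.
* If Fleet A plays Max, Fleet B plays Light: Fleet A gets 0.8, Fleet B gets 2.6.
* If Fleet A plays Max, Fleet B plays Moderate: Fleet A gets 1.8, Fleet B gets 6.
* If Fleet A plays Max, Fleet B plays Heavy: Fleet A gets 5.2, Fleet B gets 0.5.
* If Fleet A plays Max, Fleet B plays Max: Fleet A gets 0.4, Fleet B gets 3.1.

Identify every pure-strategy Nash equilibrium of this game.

(Light, Rest): Fleet A can switch to Moderate (1.8 → 6). Not NE.
(Light, Light): Fleet B can switch to Rest (4.8 → 5.7). Not NE.
(Light, Moderate): Fleet A can switch to Moderate (1.5 → 2.5). Not NE.
(Light, Heavy): Fleet A can switch to Heavy (2 → 4.4). Not NE.
(Light, Max): Fleet A can switch to Moderate (3 → 4.8). Not NE.
(Moderate, Rest): Fleet B can switch to Moderate (4.5 → 5.6). Not NE.
(Moderate, Light): Fleet A can switch to Light (3.8 → 5.6). Not NE.
(Moderate, Moderate): Fleet A can switch to Heavy (2.5 → 3.8). Not NE.
(Moderate, Heavy): Fleet A can switch to Light (0.7 → 2). Not NE.
(Moderate, Max): Fleet B can switch to Moderate (4.8 → 5.6). Not NE.
(The remaining 10 profiles each have a profitable deviation by the same check.)

This game has no pure Nash equilibrium.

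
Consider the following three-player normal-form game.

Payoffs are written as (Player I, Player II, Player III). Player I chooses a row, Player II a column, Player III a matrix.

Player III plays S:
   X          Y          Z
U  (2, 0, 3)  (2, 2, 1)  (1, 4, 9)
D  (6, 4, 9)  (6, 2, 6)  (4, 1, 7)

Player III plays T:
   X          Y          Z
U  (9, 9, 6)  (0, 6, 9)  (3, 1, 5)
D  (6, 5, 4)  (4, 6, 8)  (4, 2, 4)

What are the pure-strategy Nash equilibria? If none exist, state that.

The pure Nash equilibria are (U, X, T), (D, X, S), (D, Y, T).

(U, X, S): Player I can switch to D (2 → 6). Not NE.
(U, X, T): Player I gets 9, best alternative 6; Player II gets 9, best alternative 6; Player III gets 6, best alternative 3. No profitable deviation — NE.
(U, Y, S): Player I can switch to D (2 → 6). Not NE.
(U, Y, T): Player I can switch to D (0 → 4). Not NE.
(U, Z, S): Player I can switch to D (1 → 4). Not NE.
(U, Z, T): Player I can switch to D (3 → 4). Not NE.
(D, X, S): Player I gets 6, best alternative 2; Player II gets 4, best alternative 2; Player III gets 9, best alternative 4. No profitable deviation — NE.
(D, X, T): Player I can switch to U (6 → 9). Not NE.
(D, Y, S): Player II can switch to X (2 → 4). Not NE.
(D, Y, T): Player I gets 4, best alternative 0; Player II gets 6, best alternative 5; Player III gets 8, best alternative 6. No profitable deviation — NE.
(D, Z, S): Player II can switch to X (1 → 4). Not NE.
(D, Z, T): Player II can switch to X (2 → 5). Not NE.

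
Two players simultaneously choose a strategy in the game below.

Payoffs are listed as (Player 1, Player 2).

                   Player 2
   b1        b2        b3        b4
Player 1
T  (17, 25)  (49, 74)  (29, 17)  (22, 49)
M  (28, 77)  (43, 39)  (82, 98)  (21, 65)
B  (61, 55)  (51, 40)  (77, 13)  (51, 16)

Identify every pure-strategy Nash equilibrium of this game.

(M, b3); (B, b1)

Player 1 against b1: payoffs 17, 28, 61 → best response B.
Player 1 against b2: payoffs 49, 43, 51 → best response B.
Player 1 against b3: payoffs 29, 82, 77 → best response M.
Player 1 against b4: payoffs 22, 21, 51 → best response B.
Player 2 against T: payoffs 25, 74, 17, 49 → best response b2.
Player 2 against M: payoffs 77, 39, 98, 65 → best response b3.
Player 2 against B: payoffs 55, 40, 13, 16 → best response b1.
Mutual best responses: (M, b3); (B, b1).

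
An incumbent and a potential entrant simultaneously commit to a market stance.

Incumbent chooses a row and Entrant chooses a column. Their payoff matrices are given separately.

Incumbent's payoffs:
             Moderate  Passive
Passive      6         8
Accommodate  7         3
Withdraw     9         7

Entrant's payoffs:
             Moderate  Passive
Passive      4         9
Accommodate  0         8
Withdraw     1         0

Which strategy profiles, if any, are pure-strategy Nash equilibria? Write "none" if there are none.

The pure Nash equilibria are (Passive, Passive); (Withdraw, Moderate).

(Passive, Moderate): Incumbent can switch to Accommodate (6 → 7). Not NE.
(Passive, Passive): Incumbent gets 8, best alternative 7; Entrant gets 9, best alternative 4. No profitable deviation — NE.
(Accommodate, Moderate): Incumbent can switch to Withdraw (7 → 9). Not NE.
(Accommodate, Passive): Incumbent can switch to Passive (3 → 8). Not NE.
(Withdraw, Moderate): Incumbent gets 9, best alternative 7; Entrant gets 1, best alternative 0. No profitable deviation — NE.
(Withdraw, Passive): Incumbent can switch to Passive (7 → 8). Not NE.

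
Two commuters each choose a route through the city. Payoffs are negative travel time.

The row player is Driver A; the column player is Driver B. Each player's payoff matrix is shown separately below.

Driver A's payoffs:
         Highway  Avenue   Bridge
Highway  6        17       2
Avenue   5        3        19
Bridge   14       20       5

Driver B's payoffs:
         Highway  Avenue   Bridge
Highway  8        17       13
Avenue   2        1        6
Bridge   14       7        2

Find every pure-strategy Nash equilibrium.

(Avenue, Bridge) and (Bridge, Highway)

Mark each player's best response to every combination of opponents' strategies; a profile where every player is best-responding is a pure Nash equilibrium.
Driver A against Highway: payoffs 6, 5, 14 → best response Bridge.
Driver A against Avenue: payoffs 17, 3, 20 → best response Bridge.
Driver A against Bridge: payoffs 2, 19, 5 → best response Avenue.
Driver B against Highway: payoffs 8, 17, 13 → best response Avenue.
Driver B against Avenue: payoffs 2, 1, 6 → best response Bridge.
Driver B against Bridge: payoffs 14, 7, 2 → best response Highway.
Mutual best responses: (Avenue, Bridge); (Bridge, Highway).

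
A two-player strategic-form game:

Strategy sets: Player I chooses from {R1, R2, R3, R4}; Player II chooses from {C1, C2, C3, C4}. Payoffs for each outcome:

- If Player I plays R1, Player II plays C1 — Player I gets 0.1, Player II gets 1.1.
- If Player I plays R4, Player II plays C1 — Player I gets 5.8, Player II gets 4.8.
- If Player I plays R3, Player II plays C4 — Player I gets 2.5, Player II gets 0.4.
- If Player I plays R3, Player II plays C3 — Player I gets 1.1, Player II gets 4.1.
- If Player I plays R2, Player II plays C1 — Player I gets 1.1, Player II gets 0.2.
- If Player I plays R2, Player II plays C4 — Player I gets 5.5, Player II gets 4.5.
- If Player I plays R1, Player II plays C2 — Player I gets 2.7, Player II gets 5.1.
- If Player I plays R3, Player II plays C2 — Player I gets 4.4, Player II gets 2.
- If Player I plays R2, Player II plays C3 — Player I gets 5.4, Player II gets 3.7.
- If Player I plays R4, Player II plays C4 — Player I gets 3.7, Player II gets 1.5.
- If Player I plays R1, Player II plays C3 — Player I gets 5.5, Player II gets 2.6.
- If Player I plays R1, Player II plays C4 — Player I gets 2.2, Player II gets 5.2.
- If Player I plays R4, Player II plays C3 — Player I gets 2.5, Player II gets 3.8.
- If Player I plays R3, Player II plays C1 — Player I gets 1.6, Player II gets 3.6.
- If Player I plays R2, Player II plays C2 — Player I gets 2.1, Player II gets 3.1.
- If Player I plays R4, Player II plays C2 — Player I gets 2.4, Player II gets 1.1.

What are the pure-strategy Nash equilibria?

For each player, find the best response to each opponent profile; mutual best responses are the pure NE.
Player I against C1: payoffs 0.1, 1.1, 1.6, 5.8 → best response R4.
Player I against C2: payoffs 2.7, 2.1, 4.4, 2.4 → best response R3.
Player I against C3: payoffs 5.5, 5.4, 1.1, 2.5 → best response R1.
Player I against C4: payoffs 2.2, 5.5, 2.5, 3.7 → best response R2.
Player II against R1: payoffs 1.1, 5.1, 2.6, 5.2 → best response C4.
Player II against R2: payoffs 0.2, 3.1, 3.7, 4.5 → best response C4.
Player II against R3: payoffs 3.6, 2, 4.1, 0.4 → best response C3.
Player II against R4: payoffs 4.8, 1.1, 3.8, 1.5 → best response C1.
Mutual best responses: (R2, C4); (R4, C1).

The pure Nash equilibria are (R2, C4) and (R4, C1).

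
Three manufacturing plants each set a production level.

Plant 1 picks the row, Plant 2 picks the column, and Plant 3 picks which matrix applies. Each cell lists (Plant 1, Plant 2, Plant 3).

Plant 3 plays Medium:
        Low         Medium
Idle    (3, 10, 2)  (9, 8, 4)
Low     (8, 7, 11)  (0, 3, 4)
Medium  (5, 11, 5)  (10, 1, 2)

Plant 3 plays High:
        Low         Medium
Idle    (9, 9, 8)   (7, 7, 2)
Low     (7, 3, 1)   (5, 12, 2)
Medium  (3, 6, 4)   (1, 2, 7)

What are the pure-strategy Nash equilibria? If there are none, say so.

Plant 1 against (Low, Medium): payoffs 3, 8, 5 → best response Low.
Plant 1 against (Low, High): payoffs 9, 7, 3 → best response Idle.
Plant 1 against (Medium, Medium): payoffs 9, 0, 10 → best response Medium.
Plant 1 against (Medium, High): payoffs 7, 5, 1 → best response Idle.
Plant 2 against (Idle, Medium): payoffs 10, 8 → best response Low.
Plant 2 against (Idle, High): payoffs 9, 7 → best response Low.
Plant 2 against (Low, Medium): payoffs 7, 3 → best response Low.
Plant 2 against (Low, High): payoffs 3, 12 → best response Medium.
Plant 2 against (Medium, Medium): payoffs 11, 1 → best response Low.
Plant 2 against (Medium, High): payoffs 6, 2 → best response Low.
Plant 3 against (Idle, Low): payoffs 2, 8 → best response High.
Plant 3 against (Idle, Medium): payoffs 4, 2 → best response Medium.
Plant 3 against (Low, Low): payoffs 11, 1 → best response Medium.
Plant 3 against (Low, Medium): payoffs 4, 2 → best response Medium.
Plant 3 against (Medium, Low): payoffs 5, 4 → best response Medium.
Plant 3 against (Medium, Medium): payoffs 2, 7 → best response High.
Mutual best responses: (Idle, Low, High); (Low, Low, Medium).

(Idle, Low, High), (Low, Low, Medium)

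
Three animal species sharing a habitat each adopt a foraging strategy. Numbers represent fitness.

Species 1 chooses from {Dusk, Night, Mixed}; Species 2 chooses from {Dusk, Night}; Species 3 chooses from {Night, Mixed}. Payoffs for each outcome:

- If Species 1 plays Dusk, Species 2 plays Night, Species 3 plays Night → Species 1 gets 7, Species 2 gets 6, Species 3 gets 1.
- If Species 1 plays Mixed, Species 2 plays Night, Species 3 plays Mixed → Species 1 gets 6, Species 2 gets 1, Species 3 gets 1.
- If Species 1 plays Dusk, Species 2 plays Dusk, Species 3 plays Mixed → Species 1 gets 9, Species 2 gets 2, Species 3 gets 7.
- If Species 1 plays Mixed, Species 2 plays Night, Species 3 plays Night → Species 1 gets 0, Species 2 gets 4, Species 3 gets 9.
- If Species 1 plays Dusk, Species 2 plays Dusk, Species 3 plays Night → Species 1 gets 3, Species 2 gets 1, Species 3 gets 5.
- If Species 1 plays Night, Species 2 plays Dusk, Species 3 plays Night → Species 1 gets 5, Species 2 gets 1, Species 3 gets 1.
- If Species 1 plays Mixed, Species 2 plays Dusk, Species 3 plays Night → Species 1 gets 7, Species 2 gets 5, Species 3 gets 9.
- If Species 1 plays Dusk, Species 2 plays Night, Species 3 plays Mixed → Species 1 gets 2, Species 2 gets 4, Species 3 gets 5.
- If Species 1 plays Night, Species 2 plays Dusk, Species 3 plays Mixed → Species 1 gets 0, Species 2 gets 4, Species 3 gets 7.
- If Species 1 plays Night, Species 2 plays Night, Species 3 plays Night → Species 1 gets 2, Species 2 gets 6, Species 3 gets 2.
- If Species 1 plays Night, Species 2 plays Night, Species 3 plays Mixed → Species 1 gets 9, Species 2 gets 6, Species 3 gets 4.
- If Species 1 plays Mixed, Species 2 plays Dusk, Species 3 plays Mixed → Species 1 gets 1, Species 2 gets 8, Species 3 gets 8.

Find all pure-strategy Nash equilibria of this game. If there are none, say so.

Species 1 against (Dusk, Night): payoffs 3, 5, 7 → best response Mixed.
Species 1 against (Dusk, Mixed): payoffs 9, 0, 1 → best response Dusk.
Species 1 against (Night, Night): payoffs 7, 2, 0 → best response Dusk.
Species 1 against (Night, Mixed): payoffs 2, 9, 6 → best response Night.
Species 2 against (Dusk, Night): payoffs 1, 6 → best response Night.
Species 2 against (Dusk, Mixed): payoffs 2, 4 → best response Night.
Species 2 against (Night, Night): payoffs 1, 6 → best response Night.
Species 2 against (Night, Mixed): payoffs 4, 6 → best response Night.
Species 2 against (Mixed, Night): payoffs 5, 4 → best response Dusk.
Species 2 against (Mixed, Mixed): payoffs 8, 1 → best response Dusk.
Species 3 against (Dusk, Dusk): payoffs 5, 7 → best response Mixed.
Species 3 against (Dusk, Night): payoffs 1, 5 → best response Mixed.
Species 3 against (Night, Dusk): payoffs 1, 7 → best response Mixed.
Species 3 against (Night, Night): payoffs 2, 4 → best response Mixed.
Species 3 against (Mixed, Dusk): payoffs 9, 8 → best response Night.
Species 3 against (Mixed, Night): payoffs 9, 1 → best response Night.
Mutual best responses: (Night, Night, Mixed); (Mixed, Dusk, Night).

(Night, Night, Mixed), (Mixed, Dusk, Night)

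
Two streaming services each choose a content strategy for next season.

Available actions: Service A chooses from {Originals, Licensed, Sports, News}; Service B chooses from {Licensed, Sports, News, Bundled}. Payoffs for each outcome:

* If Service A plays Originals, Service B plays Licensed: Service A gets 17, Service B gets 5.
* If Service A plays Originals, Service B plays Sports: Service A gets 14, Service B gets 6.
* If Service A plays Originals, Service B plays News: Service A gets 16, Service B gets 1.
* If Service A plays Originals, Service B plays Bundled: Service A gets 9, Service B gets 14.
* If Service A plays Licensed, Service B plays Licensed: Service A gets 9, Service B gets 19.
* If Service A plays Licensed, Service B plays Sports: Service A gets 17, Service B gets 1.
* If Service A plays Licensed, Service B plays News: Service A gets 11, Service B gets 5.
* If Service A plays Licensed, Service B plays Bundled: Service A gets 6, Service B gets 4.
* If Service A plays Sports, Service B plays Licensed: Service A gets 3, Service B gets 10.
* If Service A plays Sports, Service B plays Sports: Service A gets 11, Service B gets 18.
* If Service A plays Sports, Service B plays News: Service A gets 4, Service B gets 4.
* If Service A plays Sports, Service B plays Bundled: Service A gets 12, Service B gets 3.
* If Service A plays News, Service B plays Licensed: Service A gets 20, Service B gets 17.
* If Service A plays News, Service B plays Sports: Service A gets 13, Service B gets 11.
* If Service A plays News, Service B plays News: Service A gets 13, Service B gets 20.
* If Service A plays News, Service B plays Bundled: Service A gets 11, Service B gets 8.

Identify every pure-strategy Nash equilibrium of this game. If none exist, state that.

none

(Originals, Licensed): Service A can switch to News (17 → 20). Not NE.
(Originals, Sports): Service A can switch to Licensed (14 → 17). Not NE.
(Originals, News): Service B can switch to Licensed (1 → 5). Not NE.
(Originals, Bundled): Service A can switch to Sports (9 → 12). Not NE.
(Licensed, Licensed): Service A can switch to Originals (9 → 17). Not NE.
(Licensed, Sports): Service B can switch to Licensed (1 → 19). Not NE.
(Licensed, News): Service A can switch to Originals (11 → 16). Not NE.
(Licensed, Bundled): Service A can switch to Originals (6 → 9). Not NE.
(Sports, Licensed): Service A can switch to Originals (3 → 17). Not NE.
(Sports, Sports): Service A can switch to Originals (11 → 14). Not NE.
(Sports, News): Service A can switch to Originals (4 → 16). Not NE.
(Sports, Bundled): Service B can switch to Licensed (3 → 10). Not NE.
(The remaining 4 profiles each have a profitable deviation by the same check.)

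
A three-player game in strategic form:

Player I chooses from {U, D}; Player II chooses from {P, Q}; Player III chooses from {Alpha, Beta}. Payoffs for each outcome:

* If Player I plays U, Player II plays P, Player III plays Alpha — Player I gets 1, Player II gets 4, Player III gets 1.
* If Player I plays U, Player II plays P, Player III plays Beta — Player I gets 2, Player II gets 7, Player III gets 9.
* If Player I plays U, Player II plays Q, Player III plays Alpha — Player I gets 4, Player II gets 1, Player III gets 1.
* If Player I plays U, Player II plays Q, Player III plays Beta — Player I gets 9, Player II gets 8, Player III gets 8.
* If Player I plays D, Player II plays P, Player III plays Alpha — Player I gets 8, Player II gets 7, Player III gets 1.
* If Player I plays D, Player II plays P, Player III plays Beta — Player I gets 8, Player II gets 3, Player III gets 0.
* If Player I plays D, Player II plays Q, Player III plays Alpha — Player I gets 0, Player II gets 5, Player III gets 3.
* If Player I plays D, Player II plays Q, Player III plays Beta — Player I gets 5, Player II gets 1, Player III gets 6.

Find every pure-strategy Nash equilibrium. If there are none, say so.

(U, P, Alpha): Player I can switch to D (1 → 8). Not NE.
(U, P, Beta): Player I can switch to D (2 → 8). Not NE.
(U, Q, Alpha): Player II can switch to P (1 → 4). Not NE.
(U, Q, Beta): Player I gets 9, best alternative 5; Player II gets 8, best alternative 7; Player III gets 8, best alternative 1. No profitable deviation — NE.
(D, P, Alpha): Player I gets 8, best alternative 1; Player II gets 7, best alternative 5; Player III gets 1, best alternative 0. No profitable deviation — NE.
(D, P, Beta): Player III can switch to Alpha (0 → 1). Not NE.
(D, Q, Alpha): Player I can switch to U (0 → 4). Not NE.
(D, Q, Beta): Player I can switch to U (5 → 9). Not NE.

The pure Nash equilibria are (U, Q, Beta); (D, P, Alpha).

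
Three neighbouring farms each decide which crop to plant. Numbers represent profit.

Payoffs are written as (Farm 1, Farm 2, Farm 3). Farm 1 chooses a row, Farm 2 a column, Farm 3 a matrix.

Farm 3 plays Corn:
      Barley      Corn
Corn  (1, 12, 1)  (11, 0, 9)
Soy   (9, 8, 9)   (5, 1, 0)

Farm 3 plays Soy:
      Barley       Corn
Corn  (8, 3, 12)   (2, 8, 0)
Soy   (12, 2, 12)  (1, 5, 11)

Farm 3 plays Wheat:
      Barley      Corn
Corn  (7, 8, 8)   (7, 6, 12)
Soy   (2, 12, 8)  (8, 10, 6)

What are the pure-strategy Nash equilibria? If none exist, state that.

No pure-strategy Nash equilibrium.

For each strategy profile, look for a profitable unilateral deviation.
(Corn, Barley, Corn): Farm 1 can switch to Soy (1 → 9). Not NE.
(Corn, Barley, Soy): Farm 1 can switch to Soy (8 → 12). Not NE.
(Corn, Barley, Wheat): Farm 3 can switch to Soy (8 → 12). Not NE.
(Corn, Corn, Corn): Farm 2 can switch to Barley (0 → 12). Not NE.
(Corn, Corn, Soy): Farm 3 can switch to Corn (0 → 9). Not NE.
(Corn, Corn, Wheat): Farm 1 can switch to Soy (7 → 8). Not NE.
(Soy, Barley, Corn): Farm 3 can switch to Soy (9 → 12). Not NE.
(Soy, Barley, Soy): Farm 2 can switch to Corn (2 → 5). Not NE.
(Soy, Barley, Wheat): Farm 1 can switch to Corn (2 → 7). Not NE.
(Soy, Corn, Corn): Farm 1 can switch to Corn (5 → 11). Not NE.
(Soy, Corn, Soy): Farm 1 can switch to Corn (1 → 2). Not NE.
(Soy, Corn, Wheat): Farm 2 can switch to Barley (10 → 12). Not NE.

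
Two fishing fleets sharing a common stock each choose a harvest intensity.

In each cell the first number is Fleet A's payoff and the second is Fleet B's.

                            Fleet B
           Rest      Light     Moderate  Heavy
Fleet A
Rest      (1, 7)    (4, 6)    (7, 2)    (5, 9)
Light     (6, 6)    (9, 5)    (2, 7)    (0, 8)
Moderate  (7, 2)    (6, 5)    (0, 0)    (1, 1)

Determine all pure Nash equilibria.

The unique pure-strategy Nash equilibrium is (Rest, Heavy).

(Rest, Rest): Fleet A can switch to Light (1 → 6). Not NE.
(Rest, Light): Fleet A can switch to Light (4 → 9). Not NE.
(Rest, Moderate): Fleet B can switch to Rest (2 → 7). Not NE.
(Rest, Heavy): Fleet A gets 5, best alternative 1; Fleet B gets 9, best alternative 7. No profitable deviation — NE.
(Light, Rest): Fleet A can switch to Moderate (6 → 7). Not NE.
(Light, Light): Fleet B can switch to Rest (5 → 6). Not NE.
(Light, Moderate): Fleet A can switch to Rest (2 → 7). Not NE.
(Light, Heavy): Fleet A can switch to Rest (0 → 5). Not NE.
(Moderate, Rest): Fleet B can switch to Light (2 → 5). Not NE.
(Moderate, Light): Fleet A can switch to Light (6 → 9). Not NE.
(Moderate, Moderate): Fleet A can switch to Rest (0 → 7). Not NE.
(Moderate, Heavy): Fleet A can switch to Rest (1 → 5). Not NE.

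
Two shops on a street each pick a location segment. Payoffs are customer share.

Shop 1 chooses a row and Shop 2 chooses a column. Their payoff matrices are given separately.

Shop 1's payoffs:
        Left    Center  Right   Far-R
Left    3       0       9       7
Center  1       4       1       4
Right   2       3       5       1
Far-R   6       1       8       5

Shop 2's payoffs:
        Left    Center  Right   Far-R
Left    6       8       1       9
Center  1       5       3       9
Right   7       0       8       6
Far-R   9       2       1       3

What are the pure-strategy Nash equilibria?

(Left, Far-R), (Far-R, Left)

Check each profile: it is a Nash equilibrium iff no player can strictly gain by switching unilaterally.
(Left, Left): Shop 1 can switch to Far-R (3 → 6). Not NE.
(Left, Center): Shop 1 can switch to Center (0 → 4). Not NE.
(Left, Right): Shop 2 can switch to Left (1 → 6). Not NE.
(Left, Far-R): Shop 1 gets 7, best alternative 5; Shop 2 gets 9, best alternative 8. No profitable deviation — NE.
(Center, Left): Shop 1 can switch to Left (1 → 3). Not NE.
(Center, Center): Shop 2 can switch to Far-R (5 → 9). Not NE.
(Center, Right): Shop 1 can switch to Left (1 → 9). Not NE.
(Center, Far-R): Shop 1 can switch to Left (4 → 7). Not NE.
(Right, Left): Shop 1 can switch to Left (2 → 3). Not NE.
(Right, Center): Shop 1 can switch to Center (3 → 4). Not NE.
(Right, Right): Shop 1 can switch to Left (5 → 9). Not NE.
(Right, Far-R): Shop 1 can switch to Left (1 → 7). Not NE.
(Far-R, Left): Shop 1 gets 6, best alternative 3; Shop 2 gets 9, best alternative 3. No profitable deviation — NE.
(Far-R, Center): Shop 1 can switch to Center (1 → 4). Not NE.
(The remaining 2 profiles each have a profitable deviation by the same check.)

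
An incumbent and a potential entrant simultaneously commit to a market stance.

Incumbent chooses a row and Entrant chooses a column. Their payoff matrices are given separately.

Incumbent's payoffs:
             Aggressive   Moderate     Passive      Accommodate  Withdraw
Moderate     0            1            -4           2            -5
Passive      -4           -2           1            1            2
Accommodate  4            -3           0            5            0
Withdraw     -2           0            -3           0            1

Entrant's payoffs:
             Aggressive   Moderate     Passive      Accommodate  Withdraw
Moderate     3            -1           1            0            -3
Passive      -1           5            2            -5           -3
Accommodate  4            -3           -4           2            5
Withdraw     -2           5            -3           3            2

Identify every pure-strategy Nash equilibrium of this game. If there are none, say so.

Incumbent against Aggressive: payoffs 0, -4, 4, -2 → best response Accommodate.
Incumbent against Moderate: payoffs 1, -2, -3, 0 → best response Moderate.
Incumbent against Passive: payoffs -4, 1, 0, -3 → best response Passive.
Incumbent against Accommodate: payoffs 2, 1, 5, 0 → best response Accommodate.
Incumbent against Withdraw: payoffs -5, 2, 0, 1 → best response Passive.
Entrant against Moderate: payoffs 3, -1, 1, 0, -3 → best response Aggressive.
Entrant against Passive: payoffs -1, 5, 2, -5, -3 → best response Moderate.
Entrant against Accommodate: payoffs 4, -3, -4, 2, 5 → best response Withdraw.
Entrant against Withdraw: payoffs -2, 5, -3, 3, 2 → best response Moderate.
No profile is a mutual best response for all players.

No pure-strategy Nash equilibrium.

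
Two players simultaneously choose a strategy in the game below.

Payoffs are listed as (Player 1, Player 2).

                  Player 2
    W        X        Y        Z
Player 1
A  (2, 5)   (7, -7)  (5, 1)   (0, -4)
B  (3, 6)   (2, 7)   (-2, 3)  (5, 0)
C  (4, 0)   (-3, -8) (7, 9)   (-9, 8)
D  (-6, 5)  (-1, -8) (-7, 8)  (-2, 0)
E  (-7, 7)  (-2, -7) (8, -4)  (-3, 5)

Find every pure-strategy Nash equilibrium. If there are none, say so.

Mark each player's best response to every combination of opponents' strategies; a profile where every player is best-responding is a pure Nash equilibrium.
Player 1 against W: payoffs 2, 3, 4, -6, -7 → best response C.
Player 1 against X: payoffs 7, 2, -3, -1, -2 → best response A.
Player 1 against Y: payoffs 5, -2, 7, -7, 8 → best response E.
Player 1 against Z: payoffs 0, 5, -9, -2, -3 → best response B.
Player 2 against A: payoffs 5, -7, 1, -4 → best response W.
Player 2 against B: payoffs 6, 7, 3, 0 → best response X.
Player 2 against C: payoffs 0, -8, 9, 8 → best response Y.
Player 2 against D: payoffs 5, -8, 8, 0 → best response Y.
Player 2 against E: payoffs 7, -7, -4, 5 → best response W.
No profile is a mutual best response for all players.

No pure-strategy Nash equilibrium.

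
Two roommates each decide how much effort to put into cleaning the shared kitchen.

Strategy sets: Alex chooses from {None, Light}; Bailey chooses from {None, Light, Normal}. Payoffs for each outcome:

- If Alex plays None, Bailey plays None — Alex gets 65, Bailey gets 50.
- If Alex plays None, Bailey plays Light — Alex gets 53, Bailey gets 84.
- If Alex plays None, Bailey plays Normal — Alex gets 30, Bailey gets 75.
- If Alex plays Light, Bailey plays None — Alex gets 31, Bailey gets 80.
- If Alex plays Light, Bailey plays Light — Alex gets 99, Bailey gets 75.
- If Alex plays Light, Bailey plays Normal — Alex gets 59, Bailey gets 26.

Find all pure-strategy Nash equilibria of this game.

none

Alex against None: payoffs 65, 31 → best response None.
Alex against Light: payoffs 53, 99 → best response Light.
Alex against Normal: payoffs 30, 59 → best response Light.
Bailey against None: payoffs 50, 84, 75 → best response Light.
Bailey against Light: payoffs 80, 75, 26 → best response None.
No profile is a mutual best response for all players.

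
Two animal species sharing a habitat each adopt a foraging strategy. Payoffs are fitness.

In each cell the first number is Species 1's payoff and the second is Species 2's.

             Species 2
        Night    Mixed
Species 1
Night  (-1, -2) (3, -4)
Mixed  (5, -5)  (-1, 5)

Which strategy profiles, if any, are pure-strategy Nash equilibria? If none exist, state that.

This game has no pure Nash equilibrium.

Check each profile: it is a Nash equilibrium iff no player can strictly gain by switching unilaterally.
(Night, Night): Species 1 can switch to Mixed (-1 → 5). Not NE.
(Night, Mixed): Species 2 can switch to Night (-4 → -2). Not NE.
(Mixed, Night): Species 2 can switch to Mixed (-5 → 5). Not NE.
(Mixed, Mixed): Species 1 can switch to Night (-1 → 3). Not NE.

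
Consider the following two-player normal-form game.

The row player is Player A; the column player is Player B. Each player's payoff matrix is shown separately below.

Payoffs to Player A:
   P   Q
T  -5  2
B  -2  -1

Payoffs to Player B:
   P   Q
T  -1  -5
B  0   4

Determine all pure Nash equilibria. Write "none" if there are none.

Player A against P: payoffs -5, -2 → best response B.
Player A against Q: payoffs 2, -1 → best response T.
Player B against T: payoffs -1, -5 → best response P.
Player B against B: payoffs 0, 4 → best response Q.
No profile is a mutual best response for all players.

none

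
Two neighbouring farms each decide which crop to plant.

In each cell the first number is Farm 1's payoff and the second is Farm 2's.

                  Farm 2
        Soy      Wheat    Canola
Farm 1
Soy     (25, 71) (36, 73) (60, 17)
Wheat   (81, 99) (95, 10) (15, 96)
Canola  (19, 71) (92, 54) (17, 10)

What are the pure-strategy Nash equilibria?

(Wheat, Soy)

Mark each player's best response to every combination of opponents' strategies; a profile where every player is best-responding is a pure Nash equilibrium.
Farm 1 against Soy: payoffs 25, 81, 19 → best response Wheat.
Farm 1 against Wheat: payoffs 36, 95, 92 → best response Wheat.
Farm 1 against Canola: payoffs 60, 15, 17 → best response Soy.
Farm 2 against Soy: payoffs 71, 73, 17 → best response Wheat.
Farm 2 against Wheat: payoffs 99, 10, 96 → best response Soy.
Farm 2 against Canola: payoffs 71, 54, 10 → best response Soy.
Mutual best responses: (Wheat, Soy).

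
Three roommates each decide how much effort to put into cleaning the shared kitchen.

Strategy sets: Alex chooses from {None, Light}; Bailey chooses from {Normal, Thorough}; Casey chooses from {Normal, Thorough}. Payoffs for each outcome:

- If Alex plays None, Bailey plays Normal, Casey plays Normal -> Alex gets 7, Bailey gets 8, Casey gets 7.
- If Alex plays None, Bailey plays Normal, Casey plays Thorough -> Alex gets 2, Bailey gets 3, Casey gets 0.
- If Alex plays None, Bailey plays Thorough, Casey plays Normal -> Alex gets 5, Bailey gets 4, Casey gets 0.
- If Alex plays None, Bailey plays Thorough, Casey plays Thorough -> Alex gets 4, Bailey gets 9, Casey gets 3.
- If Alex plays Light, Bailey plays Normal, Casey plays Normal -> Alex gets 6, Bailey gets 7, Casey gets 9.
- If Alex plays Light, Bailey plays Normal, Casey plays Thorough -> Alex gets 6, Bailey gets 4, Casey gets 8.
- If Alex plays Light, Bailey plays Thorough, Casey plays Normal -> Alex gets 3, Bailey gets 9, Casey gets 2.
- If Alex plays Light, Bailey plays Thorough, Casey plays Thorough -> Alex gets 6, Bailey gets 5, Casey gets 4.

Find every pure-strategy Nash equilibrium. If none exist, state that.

(None, Normal, Normal): Alex gets 7, best alternative 6; Bailey gets 8, best alternative 4; Casey gets 7, best alternative 0. No profitable deviation — NE.
(None, Normal, Thorough): Alex can switch to Light (2 → 6). Not NE.
(None, Thorough, Normal): Bailey can switch to Normal (4 → 8). Not NE.
(None, Thorough, Thorough): Alex can switch to Light (4 → 6). Not NE.
(Light, Normal, Normal): Alex can switch to None (6 → 7). Not NE.
(Light, Normal, Thorough): Bailey can switch to Thorough (4 → 5). Not NE.
(Light, Thorough, Normal): Alex can switch to None (3 → 5). Not NE.
(Light, Thorough, Thorough): Alex gets 6, best alternative 4; Bailey gets 5, best alternative 4; Casey gets 4, best alternative 2. No profitable deviation — NE.

Pure-strategy Nash equilibria: (None, Normal, Normal) and (Light, Thorough, Thorough)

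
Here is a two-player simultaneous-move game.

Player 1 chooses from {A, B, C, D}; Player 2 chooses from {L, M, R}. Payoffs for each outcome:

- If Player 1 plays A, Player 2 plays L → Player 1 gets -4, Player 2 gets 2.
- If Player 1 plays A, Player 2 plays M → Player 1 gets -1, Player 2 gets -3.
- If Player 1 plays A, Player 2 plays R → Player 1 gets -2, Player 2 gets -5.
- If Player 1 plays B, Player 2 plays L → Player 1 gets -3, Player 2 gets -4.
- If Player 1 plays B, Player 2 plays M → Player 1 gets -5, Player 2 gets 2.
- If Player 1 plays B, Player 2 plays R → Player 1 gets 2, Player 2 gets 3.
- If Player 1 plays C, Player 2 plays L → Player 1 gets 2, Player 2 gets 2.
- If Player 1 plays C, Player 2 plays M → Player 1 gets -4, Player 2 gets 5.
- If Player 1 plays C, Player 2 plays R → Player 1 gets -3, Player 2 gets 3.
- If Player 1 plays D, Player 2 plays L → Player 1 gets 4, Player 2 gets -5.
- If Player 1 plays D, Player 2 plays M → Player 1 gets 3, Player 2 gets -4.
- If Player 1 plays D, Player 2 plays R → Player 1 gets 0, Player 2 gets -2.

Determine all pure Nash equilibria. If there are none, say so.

Pure NE: (B, R)

Player 1 against L: payoffs -4, -3, 2, 4 → best response D.
Player 1 against M: payoffs -1, -5, -4, 3 → best response D.
Player 1 against R: payoffs -2, 2, -3, 0 → best response B.
Player 2 against A: payoffs 2, -3, -5 → best response L.
Player 2 against B: payoffs -4, 2, 3 → best response R.
Player 2 against C: payoffs 2, 5, 3 → best response M.
Player 2 against D: payoffs -5, -4, -2 → best response R.
Mutual best responses: (B, R).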